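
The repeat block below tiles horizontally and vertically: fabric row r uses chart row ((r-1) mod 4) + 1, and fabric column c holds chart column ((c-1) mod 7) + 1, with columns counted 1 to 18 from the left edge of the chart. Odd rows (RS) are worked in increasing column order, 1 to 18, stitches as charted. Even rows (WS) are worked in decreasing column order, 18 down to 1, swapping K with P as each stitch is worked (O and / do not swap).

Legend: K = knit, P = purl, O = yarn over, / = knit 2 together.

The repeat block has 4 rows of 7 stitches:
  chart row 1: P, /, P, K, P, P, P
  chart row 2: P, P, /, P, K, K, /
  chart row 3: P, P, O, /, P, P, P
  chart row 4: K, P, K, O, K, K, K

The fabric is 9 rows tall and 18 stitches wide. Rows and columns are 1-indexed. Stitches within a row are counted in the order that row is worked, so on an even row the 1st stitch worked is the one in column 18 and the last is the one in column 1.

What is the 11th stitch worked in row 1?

Row 1: (1-1) mod 4 = 0, so use chart row 1. Odd row -> RS.
Chart row 1 tiled across columns 1-18: P / P K P P P P / P K P P P P / P K
Right side: take the tiled row as-is (worked left to right from column 1).
Stitch 11 in working order -> K

Stitch:
K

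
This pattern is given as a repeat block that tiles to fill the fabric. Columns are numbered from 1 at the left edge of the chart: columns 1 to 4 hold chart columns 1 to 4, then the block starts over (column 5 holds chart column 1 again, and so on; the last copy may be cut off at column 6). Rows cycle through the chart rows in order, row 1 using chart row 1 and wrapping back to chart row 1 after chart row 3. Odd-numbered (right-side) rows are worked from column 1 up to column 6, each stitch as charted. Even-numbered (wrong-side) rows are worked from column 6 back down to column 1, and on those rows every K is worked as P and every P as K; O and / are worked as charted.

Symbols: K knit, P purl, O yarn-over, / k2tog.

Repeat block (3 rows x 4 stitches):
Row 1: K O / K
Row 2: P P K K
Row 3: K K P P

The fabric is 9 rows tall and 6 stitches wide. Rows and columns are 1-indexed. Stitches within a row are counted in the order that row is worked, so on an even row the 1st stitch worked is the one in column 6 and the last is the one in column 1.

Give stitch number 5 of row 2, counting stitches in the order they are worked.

Row 2: (2-1) mod 3 = 1, so use chart row 2. Even row -> WS.
Chart row 2 tiled across columns 1-6: P P K K P P
Wrong side: read the tiled row from column 6 down to 1 and exchange K with P (leave O, /).
Row 2 as worked: K K P P K K
Stitch 5 in working order -> K

Stitch:
K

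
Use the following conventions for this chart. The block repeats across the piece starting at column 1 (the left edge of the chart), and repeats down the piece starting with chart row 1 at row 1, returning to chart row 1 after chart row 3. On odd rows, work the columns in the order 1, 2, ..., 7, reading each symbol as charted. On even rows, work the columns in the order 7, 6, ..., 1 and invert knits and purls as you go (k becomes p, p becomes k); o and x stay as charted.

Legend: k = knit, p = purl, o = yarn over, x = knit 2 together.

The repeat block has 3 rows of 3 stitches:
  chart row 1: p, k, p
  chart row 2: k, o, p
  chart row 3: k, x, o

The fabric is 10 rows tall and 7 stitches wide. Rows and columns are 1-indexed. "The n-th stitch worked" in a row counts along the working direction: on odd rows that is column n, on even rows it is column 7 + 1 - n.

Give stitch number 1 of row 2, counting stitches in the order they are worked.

Row 2: (2-1) mod 3 = 1, so use chart row 2. Even row -> WS.
Chart row 2 tiled across columns 1-7: k o p k o p k
Wrong side: read the tiled row from column 7 down to 1 and exchange k with p (leave o, x).
Row 2 as worked: p k o p k o p
Stitch 1 in working order -> p

== STITCH ==
p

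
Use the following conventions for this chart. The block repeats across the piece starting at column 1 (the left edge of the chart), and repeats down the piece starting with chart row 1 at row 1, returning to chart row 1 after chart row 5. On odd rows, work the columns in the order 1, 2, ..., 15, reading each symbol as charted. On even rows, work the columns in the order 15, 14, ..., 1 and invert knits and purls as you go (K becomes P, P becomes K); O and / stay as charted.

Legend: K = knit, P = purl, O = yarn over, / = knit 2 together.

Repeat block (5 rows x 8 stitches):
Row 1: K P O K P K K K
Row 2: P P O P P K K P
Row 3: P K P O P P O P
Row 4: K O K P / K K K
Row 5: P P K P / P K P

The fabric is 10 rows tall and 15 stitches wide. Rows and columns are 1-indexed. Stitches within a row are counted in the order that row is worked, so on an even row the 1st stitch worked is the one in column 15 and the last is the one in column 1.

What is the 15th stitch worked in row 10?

== STITCH ==
K

Derivation:
Row 10: (10-1) mod 5 = 4, so use chart row 5. Even row -> WS.
Chart row 5 tiled across columns 1-15: P P K P / P K P P P K P / P K
Wrong side: read the tiled row from column 15 down to 1 and exchange K with P (leave O, /).
Row 10 as worked: P K / K P K K K P K / K P K K
The 15th stitch worked is K.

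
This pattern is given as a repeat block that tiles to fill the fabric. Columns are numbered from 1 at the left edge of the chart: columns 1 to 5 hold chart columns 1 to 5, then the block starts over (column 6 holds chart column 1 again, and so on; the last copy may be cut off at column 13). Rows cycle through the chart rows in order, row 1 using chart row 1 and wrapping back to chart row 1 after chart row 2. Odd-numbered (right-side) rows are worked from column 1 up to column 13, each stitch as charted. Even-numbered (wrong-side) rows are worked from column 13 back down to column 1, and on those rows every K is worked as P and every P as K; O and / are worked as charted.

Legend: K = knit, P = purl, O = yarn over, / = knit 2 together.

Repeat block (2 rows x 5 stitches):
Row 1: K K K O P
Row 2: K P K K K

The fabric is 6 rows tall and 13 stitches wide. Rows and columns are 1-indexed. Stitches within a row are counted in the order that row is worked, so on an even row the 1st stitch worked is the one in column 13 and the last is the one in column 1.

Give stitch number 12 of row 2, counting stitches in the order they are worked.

Result:
K

Derivation:
Row 2: (2-1) mod 2 = 1, so use chart row 2. Even row -> WS.
Chart row 2 tiled across columns 1-13: K P K K K K P K K K K P K
Wrong side: read the tiled row from column 13 down to 1 and exchange K with P (leave O, /).
Row 2 as worked: P K P P P P K P P P P K P
Counting 12 along the worked row gives K.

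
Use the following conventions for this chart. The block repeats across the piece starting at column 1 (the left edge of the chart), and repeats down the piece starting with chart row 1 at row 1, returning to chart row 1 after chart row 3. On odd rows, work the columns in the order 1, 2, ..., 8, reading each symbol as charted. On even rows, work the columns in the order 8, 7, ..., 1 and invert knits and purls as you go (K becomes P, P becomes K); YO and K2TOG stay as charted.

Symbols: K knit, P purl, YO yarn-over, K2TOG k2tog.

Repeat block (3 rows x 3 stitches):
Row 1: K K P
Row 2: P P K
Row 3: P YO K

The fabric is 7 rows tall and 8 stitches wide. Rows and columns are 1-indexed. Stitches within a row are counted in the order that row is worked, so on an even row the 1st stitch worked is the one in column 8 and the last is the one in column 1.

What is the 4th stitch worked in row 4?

Result:
P

Derivation:
Row 4 uses chart row ((4-1) mod 3)+1 = 1. Row 4 is even, so WS.
Chart row 1 tiled across columns 1-8: K K P K K P K K
Wrong side: read the tiled row from column 8 down to 1 and exchange K with P (leave YO, K2TOG).
Row 4 as worked: P P K P P K P P
The 4th stitch worked is P.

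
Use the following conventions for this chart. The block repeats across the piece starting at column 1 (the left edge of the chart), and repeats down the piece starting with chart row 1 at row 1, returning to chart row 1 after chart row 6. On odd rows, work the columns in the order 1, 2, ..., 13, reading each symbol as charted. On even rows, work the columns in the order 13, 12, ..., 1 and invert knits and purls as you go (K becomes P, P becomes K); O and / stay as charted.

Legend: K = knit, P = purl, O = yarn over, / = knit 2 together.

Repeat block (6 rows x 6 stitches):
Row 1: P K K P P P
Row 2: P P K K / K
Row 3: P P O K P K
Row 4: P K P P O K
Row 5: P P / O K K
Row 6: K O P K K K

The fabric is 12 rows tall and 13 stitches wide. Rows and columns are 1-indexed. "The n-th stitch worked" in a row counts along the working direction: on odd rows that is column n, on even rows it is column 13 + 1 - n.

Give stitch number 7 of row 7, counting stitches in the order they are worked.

Row 7: (7-1) mod 6 = 0, so use chart row 1. Odd row -> RS.
Chart row 1 tiled across columns 1-13: P K K P P P P K K P P P P
Right side: take the tiled row as-is (worked left to right from column 1).
Counting 7 along the worked row gives P.

Stitch:
P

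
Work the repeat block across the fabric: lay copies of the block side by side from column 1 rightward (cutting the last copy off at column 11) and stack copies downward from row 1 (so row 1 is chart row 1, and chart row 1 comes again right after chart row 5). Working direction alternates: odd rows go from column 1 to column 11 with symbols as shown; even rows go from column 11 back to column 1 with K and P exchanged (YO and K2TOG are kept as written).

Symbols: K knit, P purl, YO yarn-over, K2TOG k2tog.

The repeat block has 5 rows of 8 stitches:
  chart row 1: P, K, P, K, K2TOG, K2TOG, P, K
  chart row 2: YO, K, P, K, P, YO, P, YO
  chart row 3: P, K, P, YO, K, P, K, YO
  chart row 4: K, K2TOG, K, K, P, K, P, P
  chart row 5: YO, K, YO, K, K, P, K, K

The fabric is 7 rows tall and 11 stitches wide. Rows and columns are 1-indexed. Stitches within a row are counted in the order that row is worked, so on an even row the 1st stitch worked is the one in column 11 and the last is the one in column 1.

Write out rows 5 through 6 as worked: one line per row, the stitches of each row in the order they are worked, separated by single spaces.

Row 5: chart row 5, RS - tile across columns 1-11 and work as-is.
Row 6: chart row 1, WS - tiled (columns 1-11): P K P K K2TOG K2TOG P K P K P; work from column 11 back to 1 with K<->P swapped.

Rows as worked:
YO K YO K K P K K YO K YO
K P K P K K2TOG K2TOG P K P K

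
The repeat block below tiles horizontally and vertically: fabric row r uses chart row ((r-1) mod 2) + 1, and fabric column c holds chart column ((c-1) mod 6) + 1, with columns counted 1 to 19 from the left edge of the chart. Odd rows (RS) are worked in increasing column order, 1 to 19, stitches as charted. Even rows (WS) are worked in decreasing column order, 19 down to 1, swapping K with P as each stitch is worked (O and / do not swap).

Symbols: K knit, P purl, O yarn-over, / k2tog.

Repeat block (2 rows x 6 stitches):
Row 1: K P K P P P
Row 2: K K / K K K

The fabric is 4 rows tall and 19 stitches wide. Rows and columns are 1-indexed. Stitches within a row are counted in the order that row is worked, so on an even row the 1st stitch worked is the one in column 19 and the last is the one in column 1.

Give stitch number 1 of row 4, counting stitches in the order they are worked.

Stitch:
P

Derivation:
Row 4 uses chart row ((4-1) mod 2)+1 = 2. Row 4 is even, so WS.
Chart row 2 tiled across columns 1-19: K K / K K K K K / K K K K K / K K K K
Wrong side: read the tiled row from column 19 down to 1 and exchange K with P (leave O, /).
Row 4 as worked: P P P P / P P P P P / P P P P P / P P
Stitch 1 in working order -> P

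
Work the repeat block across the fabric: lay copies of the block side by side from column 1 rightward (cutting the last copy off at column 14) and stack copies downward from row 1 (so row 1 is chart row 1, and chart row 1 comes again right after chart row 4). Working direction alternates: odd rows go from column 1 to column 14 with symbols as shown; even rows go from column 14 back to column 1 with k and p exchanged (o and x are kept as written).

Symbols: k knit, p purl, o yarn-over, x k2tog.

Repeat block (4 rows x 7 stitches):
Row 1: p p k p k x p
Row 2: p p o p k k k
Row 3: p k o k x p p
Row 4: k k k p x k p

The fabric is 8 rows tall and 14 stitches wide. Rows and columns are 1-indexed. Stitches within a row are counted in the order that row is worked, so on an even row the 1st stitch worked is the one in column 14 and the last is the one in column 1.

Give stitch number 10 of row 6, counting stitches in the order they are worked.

== STITCH ==
p

Derivation:
Row 6: (6-1) mod 4 = 1, so use chart row 2. Even row -> WS.
Chart row 2 tiled across columns 1-14: p p o p k k k p p o p k k k
WS: work from column 14 back to column 1 (reverse the tiled row), swapping k<->p (o and x unchanged).
Row 6 as worked: p p p k o k k p p p k o k k
The 10th stitch worked is p.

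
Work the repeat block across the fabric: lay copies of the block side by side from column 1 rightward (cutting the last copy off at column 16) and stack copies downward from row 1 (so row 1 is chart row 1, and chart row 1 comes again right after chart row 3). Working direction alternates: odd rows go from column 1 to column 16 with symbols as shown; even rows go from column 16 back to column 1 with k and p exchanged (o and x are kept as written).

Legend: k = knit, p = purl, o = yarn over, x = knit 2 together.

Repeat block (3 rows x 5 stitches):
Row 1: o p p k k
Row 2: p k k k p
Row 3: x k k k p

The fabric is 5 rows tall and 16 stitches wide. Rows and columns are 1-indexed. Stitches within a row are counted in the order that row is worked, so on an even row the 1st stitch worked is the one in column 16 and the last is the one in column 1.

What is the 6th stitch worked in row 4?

Result:
o

Derivation:
Row 4 uses chart row ((4-1) mod 3)+1 = 1. Row 4 is even, so WS.
Chart row 1 tiled across columns 1-16: o p p k k o p p k k o p p k k o
WS row: flip the tiled sequence (start at column 16) and apply k<->p; o and x stay.
Row 4 as worked: o p p k k o p p k k o p p k k o
Stitch 6 in working order -> o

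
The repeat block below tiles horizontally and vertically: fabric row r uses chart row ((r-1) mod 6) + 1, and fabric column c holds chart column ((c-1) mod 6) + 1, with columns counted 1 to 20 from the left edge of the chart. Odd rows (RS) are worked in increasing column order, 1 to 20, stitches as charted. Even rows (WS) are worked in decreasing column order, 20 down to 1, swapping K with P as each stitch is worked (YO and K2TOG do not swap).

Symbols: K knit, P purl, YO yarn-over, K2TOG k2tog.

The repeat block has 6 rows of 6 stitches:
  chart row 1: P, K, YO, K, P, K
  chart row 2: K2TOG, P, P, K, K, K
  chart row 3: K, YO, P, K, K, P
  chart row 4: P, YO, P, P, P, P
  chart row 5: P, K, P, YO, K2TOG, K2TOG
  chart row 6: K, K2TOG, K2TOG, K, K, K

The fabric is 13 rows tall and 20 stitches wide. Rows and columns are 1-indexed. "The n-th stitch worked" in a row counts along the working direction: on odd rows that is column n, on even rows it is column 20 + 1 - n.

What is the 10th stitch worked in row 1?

== STITCH ==
K

Derivation:
For row 1: chart row = ((1-1) mod 6) + 1 = 1; this is a RS (odd) row.
Chart row 1 tiled across columns 1-20: P K YO K P K P K YO K P K P K YO K P K P K
Right side: take the tiled row as-is (worked left to right from column 1).
The 10th stitch worked is K.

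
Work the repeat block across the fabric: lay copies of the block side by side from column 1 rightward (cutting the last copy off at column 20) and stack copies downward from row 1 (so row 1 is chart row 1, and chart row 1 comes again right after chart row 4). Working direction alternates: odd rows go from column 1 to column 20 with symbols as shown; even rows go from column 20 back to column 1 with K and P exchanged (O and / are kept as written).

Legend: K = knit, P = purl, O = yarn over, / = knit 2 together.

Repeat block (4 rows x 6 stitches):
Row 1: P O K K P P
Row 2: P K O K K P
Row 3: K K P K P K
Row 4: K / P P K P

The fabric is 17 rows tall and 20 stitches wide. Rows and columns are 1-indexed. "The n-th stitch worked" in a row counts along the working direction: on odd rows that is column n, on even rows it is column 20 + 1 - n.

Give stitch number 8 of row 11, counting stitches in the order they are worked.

== STITCH ==
K

Derivation:
Row 11: (11-1) mod 4 = 2, so use chart row 3. Odd row -> RS.
Chart row 3 tiled across columns 1-20: K K P K P K K K P K P K K K P K P K K K
RS: work column 1 to column 20, symbols as charted — the tiled row is the row as worked.
Counting 8 along the worked row gives K.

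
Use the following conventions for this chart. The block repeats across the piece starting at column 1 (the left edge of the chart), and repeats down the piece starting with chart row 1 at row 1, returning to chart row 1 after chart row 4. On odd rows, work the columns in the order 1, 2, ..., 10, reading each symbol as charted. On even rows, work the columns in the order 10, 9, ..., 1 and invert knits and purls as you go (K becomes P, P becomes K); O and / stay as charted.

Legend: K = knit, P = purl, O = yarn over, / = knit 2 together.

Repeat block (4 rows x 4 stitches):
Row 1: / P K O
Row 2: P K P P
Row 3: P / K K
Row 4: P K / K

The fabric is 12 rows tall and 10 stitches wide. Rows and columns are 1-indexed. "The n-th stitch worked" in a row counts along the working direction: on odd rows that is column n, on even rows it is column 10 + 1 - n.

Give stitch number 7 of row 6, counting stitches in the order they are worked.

For row 6: chart row = ((6-1) mod 4) + 1 = 2; this is a WS (even) row.
Chart row 2 tiled across columns 1-10: P K P P P K P P P K
WS: work from column 10 back to column 1 (reverse the tiled row), swapping K<->P (O and / unchanged).
Row 6 as worked: P K K K P K K K P K
The 7th stitch worked is K.

Result:
K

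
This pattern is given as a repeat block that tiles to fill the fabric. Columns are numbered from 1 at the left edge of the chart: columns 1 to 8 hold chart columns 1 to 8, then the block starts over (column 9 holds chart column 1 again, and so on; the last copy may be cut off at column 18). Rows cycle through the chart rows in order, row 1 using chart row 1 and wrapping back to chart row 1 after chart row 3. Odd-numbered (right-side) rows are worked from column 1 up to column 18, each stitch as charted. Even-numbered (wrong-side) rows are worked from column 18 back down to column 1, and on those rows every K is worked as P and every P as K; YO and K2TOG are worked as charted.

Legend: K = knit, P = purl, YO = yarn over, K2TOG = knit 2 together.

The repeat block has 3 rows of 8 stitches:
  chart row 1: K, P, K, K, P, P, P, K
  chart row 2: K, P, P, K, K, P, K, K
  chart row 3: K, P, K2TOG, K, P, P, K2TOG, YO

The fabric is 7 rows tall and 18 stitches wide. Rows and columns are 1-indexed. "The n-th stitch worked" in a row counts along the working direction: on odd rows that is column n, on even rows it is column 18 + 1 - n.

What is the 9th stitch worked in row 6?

For row 6: chart row = ((6-1) mod 3) + 1 = 3; this is a WS (even) row.
Chart row 3 tiled across columns 1-18: K P K2TOG K P P K2TOG YO K P K2TOG K P P K2TOG YO K P
Wrong side: read the tiled row from column 18 down to 1 and exchange K with P (leave YO, K2TOG).
Row 6 as worked: K P YO K2TOG K K P K2TOG K P YO K2TOG K K P K2TOG K P
Counting 9 along the worked row gives K.

Result:
K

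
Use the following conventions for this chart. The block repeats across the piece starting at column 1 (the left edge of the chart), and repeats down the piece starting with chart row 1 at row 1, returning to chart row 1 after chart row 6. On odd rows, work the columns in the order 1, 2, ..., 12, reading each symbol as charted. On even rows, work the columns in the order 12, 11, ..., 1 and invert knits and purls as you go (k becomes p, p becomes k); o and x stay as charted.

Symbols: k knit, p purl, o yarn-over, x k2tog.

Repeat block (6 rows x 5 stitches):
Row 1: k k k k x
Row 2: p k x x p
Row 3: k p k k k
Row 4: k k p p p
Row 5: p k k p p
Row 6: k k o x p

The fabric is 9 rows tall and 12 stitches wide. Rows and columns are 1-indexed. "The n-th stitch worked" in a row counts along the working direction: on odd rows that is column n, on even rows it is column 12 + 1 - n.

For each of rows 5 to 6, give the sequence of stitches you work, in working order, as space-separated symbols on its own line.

Row 5: chart row 5, RS - tile across columns 1-12 and work as-is.
Row 6: chart row 6, WS - tiled (columns 1-12): k k o x p k k o x p k k; work from column 12 back to 1 with k<->p swapped.

Result:
p k k p p p k k p p p k
p p k x o p p k x o p p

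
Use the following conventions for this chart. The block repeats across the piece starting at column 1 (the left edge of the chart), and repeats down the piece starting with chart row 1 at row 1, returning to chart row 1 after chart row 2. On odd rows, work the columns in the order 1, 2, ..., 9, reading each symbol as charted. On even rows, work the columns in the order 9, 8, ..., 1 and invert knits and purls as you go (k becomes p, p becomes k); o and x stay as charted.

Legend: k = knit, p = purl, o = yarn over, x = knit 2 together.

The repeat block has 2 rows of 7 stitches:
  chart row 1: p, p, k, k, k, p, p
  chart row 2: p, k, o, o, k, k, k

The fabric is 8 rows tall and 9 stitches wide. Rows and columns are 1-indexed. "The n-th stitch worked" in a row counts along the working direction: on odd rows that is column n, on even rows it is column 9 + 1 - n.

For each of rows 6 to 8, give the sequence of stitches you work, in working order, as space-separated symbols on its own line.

Row 6: chart row 2, WS - tiled (columns 1-9): p k o o k k k p k; work from column 9 back to 1 with k<->p swapped.
Row 7: chart row 1, RS - tile across columns 1-9 and work as-is.
Row 8: chart row 2, WS - tiled (columns 1-9): p k o o k k k p k; work from column 9 back to 1 with k<->p swapped.

== ROWS AS WORKED ==
p k p p p o o p k
p p k k k p p p p
p k p p p o o p k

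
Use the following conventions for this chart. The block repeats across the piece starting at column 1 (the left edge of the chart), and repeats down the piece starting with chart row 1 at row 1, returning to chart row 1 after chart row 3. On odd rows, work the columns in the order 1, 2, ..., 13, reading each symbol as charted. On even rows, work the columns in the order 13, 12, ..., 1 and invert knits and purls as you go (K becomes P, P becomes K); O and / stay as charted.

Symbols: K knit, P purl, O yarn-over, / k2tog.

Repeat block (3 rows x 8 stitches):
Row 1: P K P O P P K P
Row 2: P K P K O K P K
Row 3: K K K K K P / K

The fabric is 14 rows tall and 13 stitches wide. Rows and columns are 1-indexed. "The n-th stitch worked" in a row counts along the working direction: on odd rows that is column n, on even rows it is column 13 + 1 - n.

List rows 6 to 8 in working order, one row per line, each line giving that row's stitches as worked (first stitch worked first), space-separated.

== ROWS AS WORKED ==
P P P P P P / K P P P P P
P K P O P P K P P K P O P
O P K P K P K P O P K P K

Derivation:
Row 6: chart row 3, WS - tiled (columns 1-13): K K K K K P / K K K K K K; work from column 13 back to 1 with K<->P swapped.
Row 7: chart row 1, RS - tile across columns 1-13 and work as-is.
Row 8: chart row 2, WS - tiled (columns 1-13): P K P K O K P K P K P K O; work from column 13 back to 1 with K<->P swapped.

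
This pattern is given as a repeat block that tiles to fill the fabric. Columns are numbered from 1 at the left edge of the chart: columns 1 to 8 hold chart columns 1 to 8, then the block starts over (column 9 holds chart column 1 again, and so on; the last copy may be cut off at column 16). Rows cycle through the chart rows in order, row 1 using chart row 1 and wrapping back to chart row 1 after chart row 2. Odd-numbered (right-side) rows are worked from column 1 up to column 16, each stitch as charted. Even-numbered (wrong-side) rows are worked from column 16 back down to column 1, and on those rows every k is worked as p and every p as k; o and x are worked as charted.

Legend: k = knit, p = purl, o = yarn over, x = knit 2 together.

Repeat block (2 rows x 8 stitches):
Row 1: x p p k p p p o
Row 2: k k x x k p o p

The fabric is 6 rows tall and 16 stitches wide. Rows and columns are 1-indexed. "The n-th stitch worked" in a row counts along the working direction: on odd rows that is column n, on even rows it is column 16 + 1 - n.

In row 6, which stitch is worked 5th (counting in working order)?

Row 6: (6-1) mod 2 = 1, so use chart row 2. Even row -> WS.
Chart row 2 tiled across columns 1-16: k k x x k p o p k k x x k p o p
Wrong side: read the tiled row from column 16 down to 1 and exchange k with p (leave o, x).
Row 6 as worked: k o k p x x p p k o k p x x p p
The 5th stitch worked is x.

Stitch:
x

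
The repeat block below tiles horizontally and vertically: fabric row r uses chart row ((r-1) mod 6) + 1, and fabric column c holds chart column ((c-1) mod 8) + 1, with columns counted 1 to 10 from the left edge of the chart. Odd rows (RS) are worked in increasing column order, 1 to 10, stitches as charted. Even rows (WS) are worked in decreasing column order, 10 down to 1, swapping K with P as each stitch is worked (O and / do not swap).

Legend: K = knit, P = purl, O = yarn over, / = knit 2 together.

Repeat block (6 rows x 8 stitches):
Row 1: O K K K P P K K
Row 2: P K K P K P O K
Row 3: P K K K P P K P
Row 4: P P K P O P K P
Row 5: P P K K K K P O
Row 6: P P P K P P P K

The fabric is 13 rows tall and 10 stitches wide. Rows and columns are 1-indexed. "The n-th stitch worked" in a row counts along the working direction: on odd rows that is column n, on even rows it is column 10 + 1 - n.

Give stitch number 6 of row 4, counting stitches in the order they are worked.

Row 4: (4-1) mod 6 = 3, so use chart row 4. Even row -> WS.
Chart row 4 tiled across columns 1-10: P P K P O P K P P P
WS row: flip the tiled sequence (start at column 10) and apply K<->P; O and / stay.
Row 4 as worked: K K K P K O K P K K
The 6th stitch worked is O.

Stitch:
O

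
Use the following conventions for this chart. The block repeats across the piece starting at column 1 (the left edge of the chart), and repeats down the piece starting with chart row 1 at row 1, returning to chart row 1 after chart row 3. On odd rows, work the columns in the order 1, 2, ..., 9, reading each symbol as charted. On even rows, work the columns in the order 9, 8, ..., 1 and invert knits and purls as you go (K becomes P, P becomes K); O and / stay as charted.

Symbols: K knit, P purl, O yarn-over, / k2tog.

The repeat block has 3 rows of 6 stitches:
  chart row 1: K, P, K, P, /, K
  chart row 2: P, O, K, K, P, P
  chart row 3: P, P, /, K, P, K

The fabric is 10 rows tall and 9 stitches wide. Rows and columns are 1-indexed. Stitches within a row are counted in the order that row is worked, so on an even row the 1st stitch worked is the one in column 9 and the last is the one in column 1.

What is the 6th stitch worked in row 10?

Result:
K

Derivation:
Row 10: (10-1) mod 3 = 0, so use chart row 1. Even row -> WS.
Chart row 1 tiled across columns 1-9: K P K P / K K P K
Wrong side: read the tiled row from column 9 down to 1 and exchange K with P (leave O, /).
Row 10 as worked: P K P P / K P K P
Stitch 6 in working order -> K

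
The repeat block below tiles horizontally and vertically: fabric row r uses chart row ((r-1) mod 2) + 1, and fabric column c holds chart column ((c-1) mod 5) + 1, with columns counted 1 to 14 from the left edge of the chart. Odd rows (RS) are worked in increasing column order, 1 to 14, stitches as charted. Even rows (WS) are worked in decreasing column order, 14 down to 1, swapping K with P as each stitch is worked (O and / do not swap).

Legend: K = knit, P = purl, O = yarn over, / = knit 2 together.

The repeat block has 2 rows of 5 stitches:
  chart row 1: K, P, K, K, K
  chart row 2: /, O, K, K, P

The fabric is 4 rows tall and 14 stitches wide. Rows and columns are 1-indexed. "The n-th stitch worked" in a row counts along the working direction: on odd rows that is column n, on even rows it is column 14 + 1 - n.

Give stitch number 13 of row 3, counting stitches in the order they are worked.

For row 3: chart row = ((3-1) mod 2) + 1 = 1; this is a RS (odd) row.
Chart row 1 tiled across columns 1-14: K P K K K K P K K K K P K K
Right side: take the tiled row as-is (worked left to right from column 1).
Counting 13 along the worked row gives K.

Stitch:
K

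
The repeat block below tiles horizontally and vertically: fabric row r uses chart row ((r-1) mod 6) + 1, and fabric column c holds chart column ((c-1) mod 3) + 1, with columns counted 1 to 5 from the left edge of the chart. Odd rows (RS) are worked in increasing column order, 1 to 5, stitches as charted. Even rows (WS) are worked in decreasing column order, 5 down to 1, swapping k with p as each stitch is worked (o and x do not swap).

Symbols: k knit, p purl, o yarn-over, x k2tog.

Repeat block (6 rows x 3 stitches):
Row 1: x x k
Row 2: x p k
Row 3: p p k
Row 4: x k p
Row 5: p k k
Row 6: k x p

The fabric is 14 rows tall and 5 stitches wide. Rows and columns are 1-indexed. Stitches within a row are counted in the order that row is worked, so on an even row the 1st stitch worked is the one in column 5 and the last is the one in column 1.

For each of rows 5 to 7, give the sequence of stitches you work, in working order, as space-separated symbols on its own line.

Rows as worked:
p k k p k
x p k x p
x x k x x

Derivation:
Row 5: chart row 5, RS - tile across columns 1-5 and work as-is.
Row 6: chart row 6, WS - tiled (columns 1-5): k x p k x; work from column 5 back to 1 with k<->p swapped.
Row 7: chart row 1, RS - tile across columns 1-5 and work as-is.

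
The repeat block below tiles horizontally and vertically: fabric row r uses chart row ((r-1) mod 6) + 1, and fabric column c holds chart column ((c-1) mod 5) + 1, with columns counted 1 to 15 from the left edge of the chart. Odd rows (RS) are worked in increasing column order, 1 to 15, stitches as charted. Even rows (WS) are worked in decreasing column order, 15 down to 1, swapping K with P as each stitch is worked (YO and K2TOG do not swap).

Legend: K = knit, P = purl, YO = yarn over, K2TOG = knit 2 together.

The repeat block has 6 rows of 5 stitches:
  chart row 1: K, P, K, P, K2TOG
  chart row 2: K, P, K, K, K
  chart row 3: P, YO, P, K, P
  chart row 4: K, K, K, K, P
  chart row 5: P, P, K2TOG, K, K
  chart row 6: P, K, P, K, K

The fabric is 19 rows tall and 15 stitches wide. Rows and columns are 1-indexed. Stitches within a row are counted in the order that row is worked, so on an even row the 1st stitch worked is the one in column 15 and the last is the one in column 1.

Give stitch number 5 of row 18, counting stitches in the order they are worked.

Result:
K

Derivation:
Row 18: (18-1) mod 6 = 5, so use chart row 6. Even row -> WS.
Chart row 6 tiled across columns 1-15: P K P K K P K P K K P K P K K
WS row: flip the tiled sequence (start at column 15) and apply K<->P; YO and K2TOG stay.
Row 18 as worked: P P K P K P P K P K P P K P K
Stitch 5 in working order -> K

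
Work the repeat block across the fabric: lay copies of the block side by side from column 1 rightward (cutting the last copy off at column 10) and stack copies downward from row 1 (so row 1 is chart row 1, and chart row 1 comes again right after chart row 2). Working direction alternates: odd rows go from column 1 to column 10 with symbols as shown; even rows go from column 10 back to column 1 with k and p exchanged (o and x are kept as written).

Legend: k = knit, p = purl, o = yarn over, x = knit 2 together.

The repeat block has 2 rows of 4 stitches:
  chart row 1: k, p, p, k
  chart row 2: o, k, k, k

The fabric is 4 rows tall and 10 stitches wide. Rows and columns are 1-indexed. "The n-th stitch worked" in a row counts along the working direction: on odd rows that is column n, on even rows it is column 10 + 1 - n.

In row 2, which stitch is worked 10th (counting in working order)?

Result:
o

Derivation:
Row 2 uses chart row ((2-1) mod 2)+1 = 2. Row 2 is even, so WS.
Chart row 2 tiled across columns 1-10: o k k k o k k k o k
WS: work from column 10 back to column 1 (reverse the tiled row), swapping k<->p (o and x unchanged).
Row 2 as worked: p o p p p o p p p o
Counting 10 along the worked row gives o.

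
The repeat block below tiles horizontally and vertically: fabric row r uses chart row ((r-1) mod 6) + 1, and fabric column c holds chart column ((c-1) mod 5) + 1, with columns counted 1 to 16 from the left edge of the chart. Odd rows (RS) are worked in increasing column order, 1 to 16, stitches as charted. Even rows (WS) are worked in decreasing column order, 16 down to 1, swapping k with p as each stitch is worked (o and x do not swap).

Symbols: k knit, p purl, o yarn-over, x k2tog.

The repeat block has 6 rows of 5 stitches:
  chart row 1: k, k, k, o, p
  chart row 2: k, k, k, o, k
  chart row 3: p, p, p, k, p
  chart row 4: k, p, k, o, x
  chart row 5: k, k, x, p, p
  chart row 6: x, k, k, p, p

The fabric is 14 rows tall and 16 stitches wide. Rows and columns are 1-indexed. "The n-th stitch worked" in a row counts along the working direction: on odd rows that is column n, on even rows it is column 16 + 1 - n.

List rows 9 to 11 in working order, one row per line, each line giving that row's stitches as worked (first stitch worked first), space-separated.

Result:
p p p k p p p p k p p p p k p p
p x o p k p x o p k p x o p k p
k k x p p k k x p p k k x p p k

Derivation:
Row 9: chart row 3, RS - tile across columns 1-16 and work as-is.
Row 10: chart row 4, WS - tiled (columns 1-16): k p k o x k p k o x k p k o x k; work from column 16 back to 1 with k<->p swapped.
Row 11: chart row 5, RS - tile across columns 1-16 and work as-is.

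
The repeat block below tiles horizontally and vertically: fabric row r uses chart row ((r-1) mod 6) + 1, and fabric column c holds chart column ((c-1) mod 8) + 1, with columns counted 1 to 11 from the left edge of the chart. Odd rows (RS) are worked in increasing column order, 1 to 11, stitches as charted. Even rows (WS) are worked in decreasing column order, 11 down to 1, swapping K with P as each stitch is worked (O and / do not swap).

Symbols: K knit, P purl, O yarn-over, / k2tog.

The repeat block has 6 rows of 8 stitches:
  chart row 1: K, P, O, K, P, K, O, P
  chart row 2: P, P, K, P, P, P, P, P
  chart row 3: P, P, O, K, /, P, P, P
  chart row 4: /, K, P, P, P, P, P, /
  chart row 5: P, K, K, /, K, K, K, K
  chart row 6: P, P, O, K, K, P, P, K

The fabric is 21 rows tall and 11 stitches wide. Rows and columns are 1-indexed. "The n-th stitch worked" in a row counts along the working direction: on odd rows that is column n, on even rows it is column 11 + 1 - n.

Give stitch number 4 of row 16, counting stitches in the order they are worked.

Stitch:
/

Derivation:
For row 16: chart row = ((16-1) mod 6) + 1 = 4; this is a WS (even) row.
Chart row 4 tiled across columns 1-11: / K P P P P P / / K P
Wrong side: read the tiled row from column 11 down to 1 and exchange K with P (leave O, /).
Row 16 as worked: K P / / K K K K K P /
Stitch 4 in working order -> /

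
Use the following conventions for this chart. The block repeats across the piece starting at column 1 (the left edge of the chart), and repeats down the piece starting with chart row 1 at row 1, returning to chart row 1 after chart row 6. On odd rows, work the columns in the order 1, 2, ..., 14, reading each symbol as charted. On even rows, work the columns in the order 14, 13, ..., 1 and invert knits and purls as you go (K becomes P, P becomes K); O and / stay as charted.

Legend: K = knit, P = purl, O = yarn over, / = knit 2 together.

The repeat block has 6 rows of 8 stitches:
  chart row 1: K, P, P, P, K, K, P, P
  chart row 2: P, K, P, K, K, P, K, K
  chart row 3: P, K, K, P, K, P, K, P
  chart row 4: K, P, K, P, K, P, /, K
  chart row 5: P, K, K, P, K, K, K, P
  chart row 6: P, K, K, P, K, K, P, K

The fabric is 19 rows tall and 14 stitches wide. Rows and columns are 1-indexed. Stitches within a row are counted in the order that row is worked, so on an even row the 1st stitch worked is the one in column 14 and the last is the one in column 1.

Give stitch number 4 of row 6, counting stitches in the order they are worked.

== STITCH ==
P

Derivation:
Row 6 uses chart row ((6-1) mod 6)+1 = 6. Row 6 is even, so WS.
Chart row 6 tiled across columns 1-14: P K K P K K P K P K K P K K
WS row: flip the tiled sequence (start at column 14) and apply K<->P; O and / stay.
Row 6 as worked: P P K P P K P K P P K P P K
Stitch 4 in working order -> P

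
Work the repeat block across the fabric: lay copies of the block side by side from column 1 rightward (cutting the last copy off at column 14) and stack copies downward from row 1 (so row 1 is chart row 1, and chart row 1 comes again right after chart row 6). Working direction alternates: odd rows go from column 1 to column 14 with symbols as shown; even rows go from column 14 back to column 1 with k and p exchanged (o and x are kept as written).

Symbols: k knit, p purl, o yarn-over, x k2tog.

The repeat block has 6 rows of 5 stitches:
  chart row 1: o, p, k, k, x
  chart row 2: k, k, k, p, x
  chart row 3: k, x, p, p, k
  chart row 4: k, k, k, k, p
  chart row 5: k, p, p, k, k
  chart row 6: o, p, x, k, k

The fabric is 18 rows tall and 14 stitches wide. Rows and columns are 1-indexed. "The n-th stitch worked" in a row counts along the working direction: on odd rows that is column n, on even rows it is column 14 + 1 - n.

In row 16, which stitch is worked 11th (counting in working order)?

Row 16: (16-1) mod 6 = 3, so use chart row 4. Even row -> WS.
Chart row 4 tiled across columns 1-14: k k k k p k k k k p k k k k
WS row: flip the tiled sequence (start at column 14) and apply k<->p; o and x stay.
Row 16 as worked: p p p p k p p p p k p p p p
Counting 11 along the worked row gives p.

Result:
p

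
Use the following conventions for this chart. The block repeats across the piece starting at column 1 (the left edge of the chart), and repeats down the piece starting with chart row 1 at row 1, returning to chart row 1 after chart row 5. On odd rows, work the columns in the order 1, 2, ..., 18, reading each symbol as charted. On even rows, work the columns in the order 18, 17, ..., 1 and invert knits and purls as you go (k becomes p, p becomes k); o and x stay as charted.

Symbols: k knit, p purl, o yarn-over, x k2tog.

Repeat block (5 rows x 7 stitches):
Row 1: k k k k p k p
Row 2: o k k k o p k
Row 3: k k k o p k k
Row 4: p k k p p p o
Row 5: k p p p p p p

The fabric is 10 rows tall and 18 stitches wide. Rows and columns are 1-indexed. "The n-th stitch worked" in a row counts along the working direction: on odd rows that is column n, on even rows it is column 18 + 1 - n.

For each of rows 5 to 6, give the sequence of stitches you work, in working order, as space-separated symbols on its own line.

== ROWS AS WORKED ==
k p p p p p p k p p p p p p k p p p
p p p p k p k p p p p k p k p p p p

Derivation:
Row 5: chart row 5, RS - tile across columns 1-18 and work as-is.
Row 6: chart row 1, WS - tiled (columns 1-18): k k k k p k p k k k k p k p k k k k; work from column 18 back to 1 with k<->p swapped.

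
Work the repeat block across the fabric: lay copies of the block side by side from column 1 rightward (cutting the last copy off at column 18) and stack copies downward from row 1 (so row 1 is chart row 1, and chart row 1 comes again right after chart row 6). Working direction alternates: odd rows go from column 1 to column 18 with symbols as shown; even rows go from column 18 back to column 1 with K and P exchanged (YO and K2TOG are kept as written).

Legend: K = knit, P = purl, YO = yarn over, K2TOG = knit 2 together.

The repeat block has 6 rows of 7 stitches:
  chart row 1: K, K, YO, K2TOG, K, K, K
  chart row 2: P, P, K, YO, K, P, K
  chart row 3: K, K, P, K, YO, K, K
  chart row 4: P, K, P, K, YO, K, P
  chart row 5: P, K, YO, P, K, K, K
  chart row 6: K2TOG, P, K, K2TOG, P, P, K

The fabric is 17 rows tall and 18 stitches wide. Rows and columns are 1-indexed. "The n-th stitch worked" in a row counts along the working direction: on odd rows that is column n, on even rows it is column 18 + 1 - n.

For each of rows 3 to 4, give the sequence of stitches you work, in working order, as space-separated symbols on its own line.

Rows as worked:
K K P K YO K K K K P K YO K K K K P K
P K P K K P YO P K P K K P YO P K P K

Derivation:
Row 3: chart row 3, RS - tile across columns 1-18 and work as-is.
Row 4: chart row 4, WS - tiled (columns 1-18): P K P K YO K P P K P K YO K P P K P K; work from column 18 back to 1 with K<->P swapped.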